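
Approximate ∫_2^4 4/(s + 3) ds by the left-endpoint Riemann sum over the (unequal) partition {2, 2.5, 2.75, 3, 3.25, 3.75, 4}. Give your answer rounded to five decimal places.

1.39055

Subinterval widths: 0.5, 0.25, 0.25, 0.25, 0.5, 0.25.
Left endpoints: 2, 2.5, 2.75, 3, 3.25, 3.75.
f(2) = 0.8, f(2.5) = 8/11, f(2.75) = 16/23, f(3) = 2/3, f(3.25) = 0.64, f(3.75) = 16/27.
Sum = Σ Δs_i · f(s_i).
Sum ≈ 1.39055.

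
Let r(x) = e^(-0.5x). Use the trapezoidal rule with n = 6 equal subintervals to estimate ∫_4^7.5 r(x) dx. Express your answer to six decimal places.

0.225218

Δx = (7.5 − 4)/6 = 7/12.
r(4) ≈ 0.135335, r(55/12) ≈ 0.101098, r(31/6) ≈ 0.075522, r(5.75) ≈ 0.056416, r(19/3) ≈ 0.042144, r(83/12) ≈ 0.031482, r(7.5) ≈ 0.023518.
T_6 = (Δx/2)·[r(x_0) + 2r(x_1) + ... + 2r(x_{5}) + r(x_6)].
Sum ≈ 0.225218.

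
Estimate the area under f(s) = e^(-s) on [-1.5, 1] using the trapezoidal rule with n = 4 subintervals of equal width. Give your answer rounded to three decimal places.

4.247

Δs = (1 − (-1.5))/4 = 0.625.
f(-1.5) ≈ 4.482, f(-0.875) ≈ 2.399, f(-0.25) ≈ 1.284, f(0.375) ≈ 0.687, f(1) ≈ 0.368.
T_4 = (Δs/2)·[f(s_0) + 2f(s_1) + 2f(s_2) + 2f(s_3) + f(s_4)].
Sum ≈ 4.247.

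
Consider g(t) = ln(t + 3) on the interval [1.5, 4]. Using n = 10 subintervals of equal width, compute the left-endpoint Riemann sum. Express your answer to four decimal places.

Δt = (4 − 1.5)/10 = 0.25.
Left endpoints: 1.5, 1.75, 2, 2.25, 2.5, 2.75, 3, 3.25, 3.5, 3.75.
g(1.5) ≈ 1.5041, g(1.75) ≈ 1.5581, g(2) ≈ 1.6094, g(2.25) ≈ 1.6582, g(2.5) ≈ 1.7047, g(2.75) ≈ 1.7492, g(3) ≈ 1.7918, g(3.25) ≈ 1.8326, g(3.5) ≈ 1.8718, g(3.75) ≈ 1.9095.
Sum = Δt · [g(1.5) + g(1.75) + g(2) + ...].
Sum ≈ 4.2974.

4.2974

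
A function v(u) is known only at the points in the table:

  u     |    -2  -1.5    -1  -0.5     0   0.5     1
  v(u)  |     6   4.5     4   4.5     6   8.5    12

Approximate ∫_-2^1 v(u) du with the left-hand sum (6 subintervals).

16.75

Δu = 0.5.
Sum = 0.5·[6 + 4.5 + 4 + 4.5 + 6 + 8.5] = 16.75.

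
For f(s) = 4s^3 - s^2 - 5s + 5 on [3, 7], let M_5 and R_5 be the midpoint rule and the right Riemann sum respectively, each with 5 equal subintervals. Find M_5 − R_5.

-519.36

M_5 = 2122.08.
R_5 = 2641.44.
M_5 − R_5 = -519.36.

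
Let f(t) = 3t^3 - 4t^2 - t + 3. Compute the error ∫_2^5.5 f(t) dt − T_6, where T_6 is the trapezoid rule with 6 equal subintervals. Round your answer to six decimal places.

-5.905237

Exact integral: ∫_2^5.5 f(t) dt ≈ 460.50520833.
T_6 ≈ 466.41044560.
Error ≈ 460.50520833 − 466.41044560 ≈ -5.905237.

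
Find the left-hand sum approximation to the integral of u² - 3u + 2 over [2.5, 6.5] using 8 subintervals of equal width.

34.5

Δu = (6.5 − 2.5)/8 = 0.5.
Left endpoints: 2.5, 3, 3.5, 4, 4.5, 5, 5.5, 6.
f(2.5) = 0.75, f(3) = 2, f(3.5) = 3.75, f(4) = 6, f(4.5) = 8.75, f(5) = 12, f(5.5) = 15.75, f(6) = 20.
Sum = Δu · [f(2.5) + f(3) + f(3.5) + ...].
Sum = 34.5.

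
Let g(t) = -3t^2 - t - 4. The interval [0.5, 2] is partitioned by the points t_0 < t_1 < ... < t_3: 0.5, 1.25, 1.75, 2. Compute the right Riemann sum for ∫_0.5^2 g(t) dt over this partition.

Subinterval widths: 0.75, 0.5, 0.25.
Right endpoints: 1.25, 1.75, 2.
g(1.25) = -9.9375, g(1.75) = -14.9375, g(2) = -18.
Sum = Σ Δt_i · g(t_i).
Sum = -19.421875.

-19.421875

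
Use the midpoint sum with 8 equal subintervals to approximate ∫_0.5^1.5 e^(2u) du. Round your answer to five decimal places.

8.66106

Δu = (1.5 − 0.5)/8 = 0.125.
Midpoints: 0.5625, 0.6875, 0.8125, 0.9375, 1.0625, 1.1875, 1.3125, 1.4375.
f(0.5625) ≈ 3.08022, f(0.6875) ≈ 3.95508, f(0.8125) ≈ 5.07842, f(0.9375) ≈ 6.52082, f(1.0625) ≈ 8.37290, f(1.1875) ≈ 10.75101, f(1.3125) ≈ 13.80457, f(1.4375) ≈ 17.72542.
Sum = Δu · [f(0.5625) + f(0.6875) + f(0.8125) + ...].
Sum ≈ 8.66106.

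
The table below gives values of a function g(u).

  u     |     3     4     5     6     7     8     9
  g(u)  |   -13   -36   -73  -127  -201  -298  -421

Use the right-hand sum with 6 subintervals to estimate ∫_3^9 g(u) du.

-1156

Δu = 1.
Sum = 1·[(-36) + (-73) + (-127) + (-201) + (-298) + (-421)] = -1156.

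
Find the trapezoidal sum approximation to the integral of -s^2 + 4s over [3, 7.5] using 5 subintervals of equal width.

-37.7325

Δs = (7.5 − 3)/5 = 0.9.
f(3) = 3, f(3.9) = 0.39, f(4.8) = -3.84, f(5.7) = -9.69, f(6.6) = -17.16, f(7.5) = -26.25.
T_5 = (Δs/2)·[f(s_0) + 2f(s_1) + ... + 2f(s_{4}) + f(s_5)].
Sum = -37.7325.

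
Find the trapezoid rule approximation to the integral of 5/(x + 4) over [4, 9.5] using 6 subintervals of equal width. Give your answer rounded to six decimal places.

2.619784

Δx = (9.5 − 4)/6 = 11/12.
f(4) = 0.625, f(59/12) = 60/107, f(35/6) = 30/59, f(6.75) = 20/43, f(23/3) = 3/7, f(103/12) = 60/151, f(9.5) = 10/27.
T_6 = (Δx/2)·[f(x_0) + 2f(x_1) + ... + 2f(x_{5}) + f(x_6)].
Sum ≈ 2.619784.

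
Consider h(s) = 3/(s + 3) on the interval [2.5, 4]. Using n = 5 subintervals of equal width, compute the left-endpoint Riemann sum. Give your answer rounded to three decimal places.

0.741

Δs = (4 − 2.5)/5 = 0.3.
Left endpoints: 2.5, 2.8, 3.1, 3.4, 3.7.
h(2.5) = 6/11, h(2.8) = 15/29, h(3.1) = 30/61, h(3.4) = 0.46875, h(3.7) = 30/67.
Sum = Δs · [h(2.5) + h(2.8) + h(3.1) + h(3.4) + h(3.7)].
Sum ≈ 0.741.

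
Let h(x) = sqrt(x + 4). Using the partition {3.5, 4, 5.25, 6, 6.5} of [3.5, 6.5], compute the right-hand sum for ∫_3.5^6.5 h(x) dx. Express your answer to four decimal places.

Subinterval widths: 0.5, 1.25, 0.75, 0.5.
Right endpoints: 4, 5.25, 6, 6.5.
h(4) ≈ 2.8284, h(5.25) ≈ 3.0414, h(6) ≈ 3.1623, h(6.5) ≈ 3.2404.
Sum = Σ Δx_i · h(x_i).
Sum ≈ 9.2078.

9.2078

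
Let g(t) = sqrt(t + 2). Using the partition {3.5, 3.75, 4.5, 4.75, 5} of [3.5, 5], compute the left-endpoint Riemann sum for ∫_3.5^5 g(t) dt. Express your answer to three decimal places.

3.672

Subinterval widths: 0.25, 0.75, 0.25, 0.25.
Left endpoints: 3.5, 3.75, 4.5, 4.75.
g(3.5) ≈ 2.345, g(3.75) ≈ 2.398, g(4.5) ≈ 2.550, g(4.75) ≈ 2.598.
Sum = Σ Δt_i · g(t_i).
Sum ≈ 3.672.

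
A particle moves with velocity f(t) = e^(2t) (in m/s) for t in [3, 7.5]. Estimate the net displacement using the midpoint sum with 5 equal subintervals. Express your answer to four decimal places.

Δt = (7.5 − 3)/5 = 0.9.
Midpoints: 3.45, 4.35, 5.25, 6.15, 7.05.
f(3.45) ≈ 992.2747, f(4.35) ≈ 6002.9122, f(5.25) ≈ 36315.5027, f(6.15) ≈ 219695.9887, f(7.05) ≈ 1329083.2808.
Sum = Δt · [f(3.45) + f(4.35) + f(5.25) + f(6.15) + f(7.05)].
Sum ≈ 1432880.9632.

1432880.9632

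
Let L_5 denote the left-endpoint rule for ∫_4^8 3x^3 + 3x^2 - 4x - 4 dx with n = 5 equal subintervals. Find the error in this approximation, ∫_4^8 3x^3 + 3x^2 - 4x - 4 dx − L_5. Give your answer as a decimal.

Exact integral: ∫_4^8 f(x) dx = 3216.
L_5 = 2651.52.
Error = 3216 − 2651.52 = 564.48.

564.48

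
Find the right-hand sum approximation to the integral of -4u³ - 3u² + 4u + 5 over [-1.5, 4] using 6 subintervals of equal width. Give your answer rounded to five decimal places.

-409.52083

Δu = (4 − (-1.5))/6 = 11/12.
Right endpoints: -7/12, 1/3, 1.25, 13/6, 37/12, 4.
f(-7/12) = 527/216, f(1/3) = 158/27, f(1.25) = -2.5, f(13/6) = -4439/108, f(37/12) = -27743/216, f(4) = -283.
Sum = Δu · [f(-7/12) + f(1/3) + f(1.25) + ...].
Sum ≈ -409.52083.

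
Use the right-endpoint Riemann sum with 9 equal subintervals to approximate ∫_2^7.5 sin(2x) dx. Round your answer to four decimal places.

Δx = (7.5 − 2)/9 = 11/18.
Right endpoints: 47/18, 29/9, 23/6, 40/9, 91/18, 17/3, 113/18, 62/9, 7.5.
f(47/18) ≈ -0.8728, f(29/9) ≈ 0.1606, f(23/6) ≈ 0.9825, f(40/9) ≈ 0.5106, f(91/18) ≈ -0.6337, f(17/3) ≈ -0.9435, f(113/18) ≈ -0.0108, f(62/9) ≈ 0.9361, f(7.5) ≈ 0.6503.
Sum = Δx · [f(47/18) + f(29/9) + f(23/6) + ...].
Sum ≈ 0.4762.

0.4762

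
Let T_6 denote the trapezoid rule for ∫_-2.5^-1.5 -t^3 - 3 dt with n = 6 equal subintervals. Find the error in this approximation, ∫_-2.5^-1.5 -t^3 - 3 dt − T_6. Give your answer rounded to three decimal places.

-0.028

Exact integral: ∫_-2.5^-1.5 f(t) dt = 5.5.
T_6 ≈ 5.52778.
Error ≈ 5.5 − 5.52778 ≈ -0.028.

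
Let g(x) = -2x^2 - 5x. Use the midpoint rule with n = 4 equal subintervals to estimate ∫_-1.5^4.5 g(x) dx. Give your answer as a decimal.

Δx = (4.5 − (-1.5))/4 = 1.5.
Midpoints: -0.75, 0.75, 2.25, 3.75.
g(-0.75) = 2.625, g(0.75) = -4.875, g(2.25) = -21.375, g(3.75) = -46.875.
Sum = Δx · [g(-0.75) + g(0.75) + g(2.25) + g(3.75)].
Sum = -105.75.

-105.75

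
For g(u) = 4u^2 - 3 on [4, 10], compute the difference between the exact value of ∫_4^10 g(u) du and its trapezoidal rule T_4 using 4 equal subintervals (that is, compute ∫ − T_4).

Exact integral: ∫_4^10 g(u) du = 1230.
T_4 = 1239.
Error = 1230 − 1239 = -9.

-9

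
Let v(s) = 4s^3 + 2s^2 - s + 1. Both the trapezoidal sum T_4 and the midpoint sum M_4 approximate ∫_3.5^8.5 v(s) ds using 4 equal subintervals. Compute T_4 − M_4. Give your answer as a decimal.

144.53125

T_4 = 5522.1875.
M_4 = 5377.65625.
T_4 − M_4 = 144.53125.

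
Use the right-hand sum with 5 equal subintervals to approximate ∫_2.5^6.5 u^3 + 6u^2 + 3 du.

Δu = (6.5 − 2.5)/5 = 0.8.
Right endpoints: 3.3, 4.1, 4.9, 5.7, 6.5.
f(3.3) = 104.277, f(4.1) = 172.781, f(4.9) = 264.709, f(5.7) = 383.133, f(6.5) = 531.125.
Sum = Δu · [f(3.3) + f(4.1) + f(4.9) + f(5.7) + f(6.5)].
Sum = 1164.82.

1164.82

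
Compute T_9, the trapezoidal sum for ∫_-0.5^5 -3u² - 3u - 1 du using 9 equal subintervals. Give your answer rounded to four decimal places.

-168.7770

Δu = (5 − (-0.5))/9 = 11/18.
f(-0.5) = -0.25, f(1/9) = -37/27, f(13/18) = -511/108, f(4/3) = -31/3, f(35/18) = -1963/108, f(23/9) = -763/27, f(19/6) = -487/12, f(34/9) = -1489/27, f(79/18) = -7771/108, f(5) = -91.
T_9 = (Δu/2)·[f(u_0) + 2f(u_1) + ... + 2f(u_{8}) + f(u_9)].
Sum ≈ -168.7770.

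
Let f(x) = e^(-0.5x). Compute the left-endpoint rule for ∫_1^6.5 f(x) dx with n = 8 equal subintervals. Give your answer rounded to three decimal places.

Δx = (6.5 − 1)/8 = 0.6875.
Left endpoints: 1, 1.6875, 2.375, 3.0625, 3.75, 4.4375, 5.125, 5.8125.
f(1) ≈ 0.607, f(1.6875) ≈ 0.430, f(2.375) ≈ 0.305, f(3.0625) ≈ 0.216, f(3.75) ≈ 0.153, f(4.4375) ≈ 0.109, f(5.125) ≈ 0.077, f(5.8125) ≈ 0.055.
Sum = Δx · [f(1) + f(1.6875) + f(2.375) + ...].
Sum ≈ 1.342.

1.342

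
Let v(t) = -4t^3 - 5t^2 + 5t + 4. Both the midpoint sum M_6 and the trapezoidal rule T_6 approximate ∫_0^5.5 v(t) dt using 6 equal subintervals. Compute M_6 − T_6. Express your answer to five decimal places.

M_6 ≈ -1080.0943287.
T_6 ≈ -1123.9988426.
M_6 − T_6 ≈ 43.90451.

43.90451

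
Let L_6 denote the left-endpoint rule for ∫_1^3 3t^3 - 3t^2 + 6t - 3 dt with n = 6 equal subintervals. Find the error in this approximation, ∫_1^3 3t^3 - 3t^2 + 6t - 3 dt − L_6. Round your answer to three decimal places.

Exact integral: ∫_1^3 f(t) dt = 52.
L_6 ≈ 41.55556.
Error ≈ 52 − 41.55556 ≈ 10.444.

10.444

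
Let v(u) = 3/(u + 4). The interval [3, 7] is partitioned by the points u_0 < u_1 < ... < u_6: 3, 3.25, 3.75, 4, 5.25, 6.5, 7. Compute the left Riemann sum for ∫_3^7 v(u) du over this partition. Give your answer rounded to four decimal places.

1.4278

Subinterval widths: 0.25, 0.5, 0.25, 1.25, 1.25, 0.5.
Left endpoints: 3, 3.25, 3.75, 4, 5.25, 6.5.
v(3) = 3/7, v(3.25) = 12/29, v(3.75) = 12/31, v(4) = 0.375, v(5.25) = 12/37, v(6.5) = 2/7.
Sum = Σ Δu_i · v(u_i).
Sum ≈ 1.4278.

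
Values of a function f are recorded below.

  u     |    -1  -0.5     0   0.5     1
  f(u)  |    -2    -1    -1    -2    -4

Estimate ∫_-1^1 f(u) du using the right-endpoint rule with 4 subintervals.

-4

Δu = 0.5.
Sum = 0.5·[(-1) + (-1) + (-2) + (-4)] = -4.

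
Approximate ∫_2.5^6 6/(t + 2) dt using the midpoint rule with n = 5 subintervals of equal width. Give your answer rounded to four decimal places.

3.4481

Δt = (6 − 2.5)/5 = 0.7.
Midpoints: 2.85, 3.55, 4.25, 4.95, 5.65.
f(2.85) = 120/97, f(3.55) = 40/37, f(4.25) = 0.96, f(4.95) = 120/139, f(5.65) = 40/51.
Sum = Δt · [f(2.85) + f(3.55) + f(4.25) + f(4.95) + f(5.65)].
Sum ≈ 3.4481.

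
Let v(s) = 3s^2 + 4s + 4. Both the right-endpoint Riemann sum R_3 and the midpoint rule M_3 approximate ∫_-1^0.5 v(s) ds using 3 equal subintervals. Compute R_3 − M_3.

R_3 = 6.75.
M_3 = 5.53125.
R_3 − M_3 = 1.21875.

1.21875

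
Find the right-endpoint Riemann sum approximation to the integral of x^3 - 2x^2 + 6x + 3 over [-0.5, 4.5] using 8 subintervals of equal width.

143.359375

Δx = (4.5 − (-0.5))/8 = 0.625.
Right endpoints: 0.125, 0.75, 1.375, 2, 2.625, 3.25, 3.875, 4.5.
f(0.125) = 1905/512, f(0.75) = 6.796875, f(1.375) = 5155/512, f(2) = 15, f(2.625) = 11805/512, f(3.25) = 35.703125, f(3.875) = 27855/512, f(4.5) = 80.625.
Sum = Δx · [f(0.125) + f(0.75) + f(1.375) + ...].
Sum = 143.359375.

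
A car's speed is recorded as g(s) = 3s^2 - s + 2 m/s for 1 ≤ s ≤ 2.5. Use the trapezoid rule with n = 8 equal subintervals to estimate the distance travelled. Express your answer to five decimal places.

15.02637

Δs = (2.5 − 1)/8 = 0.1875.
g(1) = 4, g(1.1875) = 5.04296875, g(1.375) = 6.296875, g(1.5625) = 7.76171875, g(1.75) = 9.4375, g(1.9375) = 11.32421875, g(2.125) = 13.421875, g(2.3125) = 15.73046875, g(2.5) = 18.25.
T_8 = (Δs/2)·[g(s_0) + 2g(s_1) + ... + 2g(s_{7}) + g(s_8)].
Sum ≈ 15.02637.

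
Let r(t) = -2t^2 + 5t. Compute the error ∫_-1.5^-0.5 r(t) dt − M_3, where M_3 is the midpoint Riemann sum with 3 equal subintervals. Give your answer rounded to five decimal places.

Exact integral: ∫_-1.5^-0.5 r(t) dt ≈ -7.1666667.
M_3 ≈ -7.1481481.
Error ≈ -7.1666667 − (-7.1481481) ≈ -0.01852.

-0.01852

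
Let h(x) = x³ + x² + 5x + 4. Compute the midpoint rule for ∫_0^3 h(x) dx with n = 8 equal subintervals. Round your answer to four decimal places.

Δx = (3 − 0)/8 = 0.375.
Midpoints: 0.1875, 0.5625, 0.9375, 1.3125, 1.6875, 2.0625, 2.4375, 2.8125.
h(0.1875) = 20395/4096, h(0.5625) = 29929/4096, h(0.9375) = 42559/4096, h(1.3125) = 59581/4096, h(1.6875) = 82291/4096, h(2.0625) = 111985/4096, h(2.4375) = 149959/4096, h(2.8125) = 197509/4096.
Sum = Δx · [h(0.1875) + h(0.5625) + h(0.9375) + ...].
Sum ≈ 63.5566.

63.5566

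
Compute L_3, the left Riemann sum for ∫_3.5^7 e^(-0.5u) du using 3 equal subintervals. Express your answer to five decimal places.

Δu = (7 − 3.5)/3 = 7/6.
Left endpoints: 3.5, 14/3, 35/6.
f(3.5) ≈ 0.17377, f(14/3) ≈ 0.09697, f(35/6) ≈ 0.05411.
Sum = Δu · [f(3.5) + f(14/3) + f(35/6)].
Sum ≈ 0.37900.

0.37900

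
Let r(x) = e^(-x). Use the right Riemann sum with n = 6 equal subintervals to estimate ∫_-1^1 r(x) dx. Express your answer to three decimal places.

1.980

Δx = (1 − (-1))/6 = 1/3.
Right endpoints: -2/3, -1/3, 0, 1/3, 2/3, 1.
r(-2/3) ≈ 1.948, r(-1/3) ≈ 1.396, r(0) ≈ 1.000, r(1/3) ≈ 0.717, r(2/3) ≈ 0.513, r(1) ≈ 0.368.
Sum = Δx · [r(-2/3) + r(-1/3) + r(0) + ...].
Sum ≈ 1.980.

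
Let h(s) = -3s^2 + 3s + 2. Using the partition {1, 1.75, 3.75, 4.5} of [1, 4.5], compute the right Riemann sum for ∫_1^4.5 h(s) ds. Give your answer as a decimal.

Subinterval widths: 0.75, 2, 0.75.
Right endpoints: 1.75, 3.75, 4.5.
h(1.75) = -1.9375, h(3.75) = -28.9375, h(4.5) = -45.25.
Sum = Σ Δs_i · h(s_i).
Sum = -93.265625.

-93.265625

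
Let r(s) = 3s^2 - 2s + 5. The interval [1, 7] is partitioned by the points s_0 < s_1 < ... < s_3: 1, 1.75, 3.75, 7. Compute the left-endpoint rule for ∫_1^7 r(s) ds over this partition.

Subinterval widths: 0.75, 2, 3.25.
Left endpoints: 1, 1.75, 3.75.
r(1) = 6, r(1.75) = 10.6875, r(3.75) = 39.6875.
Sum = Σ Δs_i · r(s_i).
Sum = 154.859375.

154.859375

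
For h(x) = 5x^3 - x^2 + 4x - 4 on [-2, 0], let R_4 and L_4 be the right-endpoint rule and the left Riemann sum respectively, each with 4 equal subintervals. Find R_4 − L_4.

R_4 = -27.
L_4 = -53.
R_4 − L_4 = 26.

26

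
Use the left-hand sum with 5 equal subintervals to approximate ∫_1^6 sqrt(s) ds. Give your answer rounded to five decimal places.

8.38233

Δs = (6 − 1)/5 = 1.
Left endpoints: 1, 2, 3, 4, 5.
f(1) ≈ 1.00000, f(2) ≈ 1.41421, f(3) ≈ 1.73205, f(4) ≈ 2.00000, f(5) ≈ 2.23607.
Sum = Δs · [f(1) + f(2) + f(3) + f(4) + f(5)].
Sum ≈ 8.38233.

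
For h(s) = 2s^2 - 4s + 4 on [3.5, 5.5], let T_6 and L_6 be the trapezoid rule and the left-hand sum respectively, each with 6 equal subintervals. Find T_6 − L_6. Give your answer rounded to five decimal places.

T_6 ≈ 54.4074074.
L_6 ≈ 49.7407407.
T_6 − L_6 ≈ 4.66667.

4.66667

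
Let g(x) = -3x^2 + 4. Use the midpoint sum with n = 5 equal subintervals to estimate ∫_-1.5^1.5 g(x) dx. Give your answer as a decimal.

5.52

Δx = (1.5 − (-1.5))/5 = 0.6.
Midpoints: -1.2, -0.6, 0, 0.6, 1.2.
g(-1.2) = -0.32, g(-0.6) = 2.92, g(0) = 4, g(0.6) = 2.92, g(1.2) = -0.32.
Sum = Δx · [g(-1.2) + g(-0.6) + g(0) + g(0.6) + g(1.2)].
Sum = 5.52.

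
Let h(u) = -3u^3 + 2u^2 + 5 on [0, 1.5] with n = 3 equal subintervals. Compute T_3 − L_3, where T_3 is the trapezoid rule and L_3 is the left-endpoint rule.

-1.40625

T_3 = 5.65625.
L_3 = 7.0625.
T_3 − L_3 = -1.40625.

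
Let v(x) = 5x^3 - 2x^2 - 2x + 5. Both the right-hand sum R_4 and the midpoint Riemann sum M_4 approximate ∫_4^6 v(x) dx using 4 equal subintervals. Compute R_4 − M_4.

188.125

R_4 = 1373.75.
M_4 = 1185.625.
R_4 − M_4 = 188.125.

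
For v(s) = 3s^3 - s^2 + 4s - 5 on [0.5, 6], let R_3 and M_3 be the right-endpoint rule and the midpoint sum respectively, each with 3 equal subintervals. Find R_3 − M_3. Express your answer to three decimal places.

711.610

R_3 ≈ 1612.08565.
M_3 ≈ 900.47541.
R_3 − M_3 ≈ 711.610.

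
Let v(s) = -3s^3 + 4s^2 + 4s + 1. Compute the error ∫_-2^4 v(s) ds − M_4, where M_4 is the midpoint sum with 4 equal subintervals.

-5.625

Exact integral: ∫_-2^4 v(s) ds = -54.
M_4 = -48.375.
Error = -54 − (-48.375) = -5.625.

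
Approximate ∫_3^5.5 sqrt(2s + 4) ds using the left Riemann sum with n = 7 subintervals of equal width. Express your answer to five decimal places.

Δs = (5.5 − 3)/7 = 5/14.
Left endpoints: 3, 47/14, 26/7, 57/14, 31/7, 67/14, 36/7.
f(3) ≈ 3.16228, f(47/14) ≈ 3.27327, f(26/7) ≈ 3.38062, f(57/14) ≈ 3.48466, f(31/7) ≈ 3.58569, f(67/14) ≈ 3.68394, f(36/7) ≈ 3.77964.
Sum = Δs · [f(3) + f(47/14) + f(26/7) + ...].
Sum ≈ 8.69646.

8.69646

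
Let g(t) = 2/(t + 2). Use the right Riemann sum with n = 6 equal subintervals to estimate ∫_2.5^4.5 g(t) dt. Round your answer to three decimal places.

0.713

Δt = (4.5 − 2.5)/6 = 1/3.
Right endpoints: 17/6, 19/6, 3.5, 23/6, 25/6, 4.5.
g(17/6) = 12/29, g(19/6) = 12/31, g(3.5) = 4/11, g(23/6) = 12/35, g(25/6) = 12/37, g(4.5) = 4/13.
Sum = Δt · [g(17/6) + g(19/6) + g(3.5) + ...].
Sum ≈ 0.713.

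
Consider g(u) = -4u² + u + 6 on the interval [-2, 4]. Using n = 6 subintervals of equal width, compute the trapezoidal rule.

Δu = (4 − (-2))/6 = 1.
g(-2) = -12, g(-1) = 1, g(0) = 6, g(1) = 3, g(2) = -8, g(3) = -27, g(4) = -54.
T_6 = (Δu/2)·[g(u_0) + 2g(u_1) + ... + 2g(u_{5}) + g(u_6)].
Sum = -58.

-58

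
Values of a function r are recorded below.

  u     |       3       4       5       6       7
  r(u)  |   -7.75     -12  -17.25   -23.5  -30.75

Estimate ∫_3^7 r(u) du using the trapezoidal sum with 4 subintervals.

-72

Δu = 1.
T_4 = (1/2)·[(-7.75) + 2·(-12) + 2·(-17.25) + 2·(-23.5) + (-30.75)] = -72.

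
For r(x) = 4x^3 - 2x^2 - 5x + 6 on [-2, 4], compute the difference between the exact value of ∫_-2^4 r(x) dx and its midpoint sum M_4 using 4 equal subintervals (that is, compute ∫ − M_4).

11.25

Exact integral: ∫_-2^4 r(x) dx = 198.
M_4 = 186.75.
Error = 198 − 186.75 = 11.25.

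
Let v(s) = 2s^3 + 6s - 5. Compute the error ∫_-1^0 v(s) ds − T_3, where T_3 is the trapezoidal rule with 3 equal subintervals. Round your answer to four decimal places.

0.0556

Exact integral: ∫_-1^0 v(s) ds = -8.5.
T_3 ≈ -8.555556.
Error ≈ -8.5 − (-8.555556) ≈ 0.0556.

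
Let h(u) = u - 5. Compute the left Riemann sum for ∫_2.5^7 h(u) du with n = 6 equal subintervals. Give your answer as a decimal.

Δu = (7 − 2.5)/6 = 0.75.
Left endpoints: 2.5, 3.25, 4, 4.75, 5.5, 6.25.
h(2.5) = -2.5, h(3.25) = -1.75, h(4) = -1, h(4.75) = -0.25, h(5.5) = 0.5, h(6.25) = 1.25.
Sum = Δu · [h(2.5) + h(3.25) + h(4) + ...].
Sum = -2.8125.

-2.8125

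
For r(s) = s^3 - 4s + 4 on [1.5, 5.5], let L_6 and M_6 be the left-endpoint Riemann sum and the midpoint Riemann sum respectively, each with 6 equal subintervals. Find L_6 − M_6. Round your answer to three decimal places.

L_6 ≈ 141.61111.
M_6 ≈ 185.94444.
L_6 − M_6 ≈ -44.333.

-44.333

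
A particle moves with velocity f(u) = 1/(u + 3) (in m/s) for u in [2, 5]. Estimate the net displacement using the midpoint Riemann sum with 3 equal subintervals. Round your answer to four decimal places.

0.4690

Δu = (5 − 2)/3 = 1.
Midpoints: 2.5, 3.5, 4.5.
f(2.5) = 2/11, f(3.5) = 2/13, f(4.5) = 2/15.
Sum = Δu · [f(2.5) + f(3.5) + f(4.5)].
Sum ≈ 0.4690.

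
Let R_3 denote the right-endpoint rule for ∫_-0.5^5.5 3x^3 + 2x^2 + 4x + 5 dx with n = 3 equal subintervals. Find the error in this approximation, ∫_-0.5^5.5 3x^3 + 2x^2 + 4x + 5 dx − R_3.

-681.5

Exact integral: ∫_-0.5^5.5 f(x) dx = 887.25.
R_3 = 1568.75.
Error = 887.25 − 1568.75 = -681.5.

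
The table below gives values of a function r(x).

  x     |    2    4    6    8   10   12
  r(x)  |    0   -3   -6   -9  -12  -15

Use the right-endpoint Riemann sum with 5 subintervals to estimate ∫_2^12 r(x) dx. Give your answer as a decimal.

Δx = 2.
Sum = 2·[(-3) + (-6) + (-9) + (-12) + (-15)] = -90.

-90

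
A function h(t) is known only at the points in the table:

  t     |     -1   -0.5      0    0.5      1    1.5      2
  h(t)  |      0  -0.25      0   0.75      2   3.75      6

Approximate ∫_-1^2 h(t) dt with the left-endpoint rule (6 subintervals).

3.125

Δt = 0.5.
Sum = 0.5·[0 + (-0.25) + 0 + 0.75 + 2 + 3.75] = 3.125.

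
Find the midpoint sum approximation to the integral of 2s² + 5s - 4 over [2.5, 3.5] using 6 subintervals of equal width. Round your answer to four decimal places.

29.1620

Δs = (3.5 − 2.5)/6 = 1/6.
Midpoints: 31/12, 2.75, 35/12, 37/12, 3.25, 41/12.
f(31/12) = 1603/72, f(2.75) = 24.875, f(35/12) = 1987/72, f(37/12) = 2191/72, f(3.25) = 33.375, f(41/12) = 2623/72.
Sum = Δs · [f(31/12) + f(2.75) + f(35/12) + ...].
Sum ≈ 29.1620.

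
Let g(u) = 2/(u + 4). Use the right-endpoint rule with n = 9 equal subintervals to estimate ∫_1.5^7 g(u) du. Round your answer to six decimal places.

Δu = (7 − 1.5)/9 = 11/18.
Right endpoints: 19/9, 49/18, 10/3, 71/18, 41/9, 31/6, 52/9, 115/18, 7.
g(19/9) = 18/55, g(49/18) = 36/121, g(10/3) = 3/11, g(71/18) = 36/143, g(41/9) = 18/77, g(31/6) = 12/55, g(52/9) = 9/44, g(115/18) = 36/187, g(7) = 2/11.
Sum = Δu · [g(19/9) + g(49/18) + g(10/3) + ...].
Sum ≈ 1.332280.

1.332280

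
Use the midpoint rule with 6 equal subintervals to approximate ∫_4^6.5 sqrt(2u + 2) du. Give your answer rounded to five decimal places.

8.82441

Δu = (6.5 − 4)/6 = 5/12.
Midpoints: 101/24, 4.625, 121/24, 131/24, 5.875, 151/24.
f(101/24) ≈ 3.22749, f(4.625) ≈ 3.35410, f(121/24) ≈ 3.47611, f(131/24) ≈ 3.59398, f(5.875) ≈ 3.70810, f(151/24) ≈ 3.81881.
Sum = Δu · [f(101/24) + f(4.625) + f(121/24) + ...].
Sum ≈ 8.82441.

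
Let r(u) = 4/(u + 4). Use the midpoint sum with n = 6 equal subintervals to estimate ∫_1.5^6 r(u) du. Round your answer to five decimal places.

2.38920

Δu = (6 − 1.5)/6 = 0.75.
Midpoints: 1.875, 2.625, 3.375, 4.125, 4.875, 5.625.
r(1.875) = 32/47, r(2.625) = 32/53, r(3.375) = 32/59, r(4.125) = 32/65, r(4.875) = 32/71, r(5.625) = 32/77.
Sum = Δu · [r(1.875) + r(2.625) + r(3.375) + ...].
Sum ≈ 2.38920.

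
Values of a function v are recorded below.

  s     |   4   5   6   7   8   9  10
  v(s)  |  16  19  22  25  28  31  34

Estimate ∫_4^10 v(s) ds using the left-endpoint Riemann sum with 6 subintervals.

Δs = 1.
Sum = 1·[16 + 19 + 22 + 25 + 28 + 31] = 141.

141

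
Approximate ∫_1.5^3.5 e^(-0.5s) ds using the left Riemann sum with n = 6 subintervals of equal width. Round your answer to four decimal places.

0.6483

Δs = (3.5 − 1.5)/6 = 1/3.
Left endpoints: 1.5, 11/6, 13/6, 2.5, 17/6, 19/6.
f(1.5) ≈ 0.4724, f(11/6) ≈ 0.3998, f(13/6) ≈ 0.3385, f(2.5) ≈ 0.2865, f(17/6) ≈ 0.2425, f(19/6) ≈ 0.2053.
Sum = Δs · [f(1.5) + f(11/6) + f(13/6) + ...].
Sum ≈ 0.6483.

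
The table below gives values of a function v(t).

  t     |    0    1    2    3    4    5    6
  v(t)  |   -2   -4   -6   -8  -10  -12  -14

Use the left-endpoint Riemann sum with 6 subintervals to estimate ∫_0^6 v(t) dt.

Δt = 1.
Sum = 1·[(-2) + (-4) + (-6) + (-8) + (-10) + (-12)] = -42.

-42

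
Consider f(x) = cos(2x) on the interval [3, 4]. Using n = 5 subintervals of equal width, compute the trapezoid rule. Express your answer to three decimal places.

Δx = (4 − 3)/5 = 0.2.
f(3) ≈ 0.960, f(3.2) ≈ 0.993, f(3.4) ≈ 0.869, f(3.6) ≈ 0.608, f(3.8) ≈ 0.251, f(4) ≈ -0.146.
T_5 = (Δx/2)·[f(x_0) + 2f(x_1) + ... + 2f(x_{4}) + f(x_5)].
Sum ≈ 0.626.

0.626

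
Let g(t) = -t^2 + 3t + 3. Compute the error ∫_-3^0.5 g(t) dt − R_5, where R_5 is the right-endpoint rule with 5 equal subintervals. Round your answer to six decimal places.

-6.451667

Exact integral: ∫_-3^0.5 g(t) dt ≈ -11.66666667.
R_5 = -5.215.
Error ≈ -11.66666667 − (-5.215) ≈ -6.451667.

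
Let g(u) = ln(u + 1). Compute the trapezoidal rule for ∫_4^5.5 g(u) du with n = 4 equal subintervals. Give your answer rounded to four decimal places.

Δu = (5.5 − 4)/4 = 0.375.
g(4) ≈ 1.6094, g(4.375) ≈ 1.6818, g(4.75) ≈ 1.7492, g(5.125) ≈ 1.8124, g(5.5) ≈ 1.8718.
T_4 = (Δu/2)·[g(u_0) + 2g(u_1) + 2g(u_2) + 2g(u_3) + g(u_4)].
Sum ≈ 2.6190.

2.6190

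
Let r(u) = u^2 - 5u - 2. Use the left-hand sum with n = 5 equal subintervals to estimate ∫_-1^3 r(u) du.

Δu = (3 − (-1))/5 = 0.8.
Left endpoints: -1, -0.2, 0.6, 1.4, 2.2.
r(-1) = 4, r(-0.2) = -0.96, r(0.6) = -4.64, r(1.4) = -7.04, r(2.2) = -8.16.
Sum = Δu · [r(-1) + r(-0.2) + r(0.6) + r(1.4) + r(2.2)].
Sum = -13.44.

-13.44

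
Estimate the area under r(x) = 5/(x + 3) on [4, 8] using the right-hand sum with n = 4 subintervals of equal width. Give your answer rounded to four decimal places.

2.1351

Δx = (8 − 4)/4 = 1.
Right endpoints: 5, 6, 7, 8.
r(5) = 0.625, r(6) = 5/9, r(7) = 0.5, r(8) = 5/11.
Sum = Δx · [r(5) + r(6) + r(7) + r(8)].
Sum ≈ 2.1351.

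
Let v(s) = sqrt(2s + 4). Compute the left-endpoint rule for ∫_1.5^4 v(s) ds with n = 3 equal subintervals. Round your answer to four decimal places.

Δs = (4 − 1.5)/3 = 5/6.
Left endpoints: 1.5, 7/3, 19/6.
v(1.5) ≈ 2.6458, v(7/3) ≈ 2.9439, v(19/6) ≈ 3.2146.
Sum = Δs · [v(1.5) + v(7/3) + v(19/6)].
Sum ≈ 7.3369.

7.3369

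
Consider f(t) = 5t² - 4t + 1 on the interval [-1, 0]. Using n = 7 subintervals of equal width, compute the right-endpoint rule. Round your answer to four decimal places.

4.0408

Δt = (0 − (-1))/7 = 1/7.
Right endpoints: -6/7, -5/7, -4/7, -3/7, -2/7, -1/7, 0.
f(-6/7) = 397/49, f(-5/7) = 314/49, f(-4/7) = 241/49, f(-3/7) = 178/49, f(-2/7) = 125/49, f(-1/7) = 82/49, f(0) = 1.
Sum = Δt · [f(-6/7) + f(-5/7) + f(-4/7) + ...].
Sum ≈ 4.0408.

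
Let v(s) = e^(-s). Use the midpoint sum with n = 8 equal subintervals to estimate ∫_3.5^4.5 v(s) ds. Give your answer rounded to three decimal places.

Δs = (4.5 − 3.5)/8 = 0.125.
Midpoints: 3.5625, 3.6875, 3.8125, 3.9375, 4.0625, 4.1875, 4.3125, 4.4375.
v(3.5625) ≈ 0.028, v(3.6875) ≈ 0.025, v(3.8125) ≈ 0.022, v(3.9375) ≈ 0.019, v(4.0625) ≈ 0.017, v(4.1875) ≈ 0.015, v(4.3125) ≈ 0.013, v(4.4375) ≈ 0.012.
Sum = Δs · [v(3.5625) + v(3.6875) + v(3.8125) + ...].
Sum ≈ 0.019.

0.019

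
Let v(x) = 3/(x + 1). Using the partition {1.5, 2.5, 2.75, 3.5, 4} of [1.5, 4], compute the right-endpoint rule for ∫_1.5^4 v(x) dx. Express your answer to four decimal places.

Subinterval widths: 1, 0.25, 0.75, 0.5.
Right endpoints: 2.5, 2.75, 3.5, 4.
v(2.5) = 6/7, v(2.75) = 0.8, v(3.5) = 2/3, v(4) = 0.6.
Sum = Σ Δx_i · v(x_i).
Sum ≈ 1.8571.

1.8571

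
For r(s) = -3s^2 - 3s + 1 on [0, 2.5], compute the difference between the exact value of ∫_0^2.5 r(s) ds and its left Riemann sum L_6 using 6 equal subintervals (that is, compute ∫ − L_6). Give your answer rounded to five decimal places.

-5.25174

Exact integral: ∫_0^2.5 r(s) ds = -22.5.
L_6 ≈ -17.2482639.
Error ≈ -22.5 − (-17.2482639) ≈ -5.25174.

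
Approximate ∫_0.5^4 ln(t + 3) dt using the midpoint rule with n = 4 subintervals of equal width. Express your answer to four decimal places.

5.7412

Δt = (4 − 0.5)/4 = 0.875.
Midpoints: 0.9375, 1.8125, 2.6875, 3.5625.
f(0.9375) ≈ 1.3705, f(1.8125) ≈ 1.5712, f(2.6875) ≈ 1.7383, f(3.5625) ≈ 1.8814.
Sum = Δt · [f(0.9375) + f(1.8125) + f(2.6875) + f(3.5625)].
Sum ≈ 5.7412.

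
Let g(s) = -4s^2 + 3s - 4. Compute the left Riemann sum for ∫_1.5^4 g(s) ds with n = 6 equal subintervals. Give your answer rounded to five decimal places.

Δs = (4 − 1.5)/6 = 5/12.
Left endpoints: 1.5, 23/12, 7/3, 2.75, 19/6, 43/12.
g(1.5) = -8.5, g(23/12) = -233/18, g(7/3) = -169/9, g(2.75) = -26, g(19/6) = -623/18, g(43/12) = -803/18.
Sum = Δs · [g(1.5) + g(23/12) + g(7/3) + ...].
Sum ≈ -60.60185.

-60.60185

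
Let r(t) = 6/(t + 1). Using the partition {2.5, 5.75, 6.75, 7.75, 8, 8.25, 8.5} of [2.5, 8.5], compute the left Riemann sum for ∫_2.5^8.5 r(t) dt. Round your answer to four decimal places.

Subinterval widths: 3.25, 1, 1, 0.25, 0.25, 0.25.
Left endpoints: 2.5, 5.75, 6.75, 7.75, 8, 8.25.
r(2.5) = 12/7, r(5.75) = 8/9, r(6.75) = 24/31, r(7.75) = 24/35, r(8) = 2/3, r(8.25) = 24/37.
Sum = Σ Δt_i · r(t_i).
Sum ≈ 7.7348.

7.7348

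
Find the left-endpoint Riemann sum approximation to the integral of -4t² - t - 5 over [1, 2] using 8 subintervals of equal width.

-15.03125

Δt = (2 − 1)/8 = 0.125.
Left endpoints: 1, 1.125, 1.25, 1.375, 1.5, 1.625, 1.75, 1.875.
f(1) = -10, f(1.125) = -11.1875, f(1.25) = -12.5, f(1.375) = -13.9375, f(1.5) = -15.5, f(1.625) = -17.1875, f(1.75) = -19, f(1.875) = -20.9375.
Sum = Δt · [f(1) + f(1.125) + f(1.25) + ...].
Sum = -15.03125.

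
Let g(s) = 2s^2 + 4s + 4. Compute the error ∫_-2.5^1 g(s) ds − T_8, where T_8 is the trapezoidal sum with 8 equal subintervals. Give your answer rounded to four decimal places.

-0.2233

Exact integral: ∫_-2.5^1 g(s) ds ≈ 14.583333.
T_8 ≈ 14.806641.
Error ≈ 14.583333 − 14.806641 ≈ -0.2233.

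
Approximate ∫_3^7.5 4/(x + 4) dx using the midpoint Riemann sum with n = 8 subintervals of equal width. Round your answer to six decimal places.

1.985071

Δx = (7.5 − 3)/8 = 0.5625.
Midpoints: 3.28125, 3.84375, 4.40625, 4.96875, 5.53125, 6.09375, 6.65625, 7.21875.
f(3.28125) = 128/233, f(3.84375) = 128/251, f(4.40625) = 128/269, f(4.96875) = 128/287, f(5.53125) = 128/305, f(6.09375) = 128/323, f(6.65625) = 128/341, f(7.21875) = 128/359.
Sum = Δx · [f(3.28125) + f(3.84375) + f(4.40625) + ...].
Sum ≈ 1.985071.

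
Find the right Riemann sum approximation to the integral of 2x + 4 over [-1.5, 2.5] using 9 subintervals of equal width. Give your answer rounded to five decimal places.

Δx = (2.5 − (-1.5))/9 = 4/9.
Right endpoints: -19/18, -11/18, -1/6, 5/18, 13/18, 7/6, 29/18, 37/18, 2.5.
f(-19/18) = 17/9, f(-11/18) = 25/9, f(-1/6) = 11/3, f(5/18) = 41/9, f(13/18) = 49/9, f(7/6) = 19/3, f(29/18) = 65/9, f(37/18) = 73/9, f(2.5) = 9.
Sum = Δx · [f(-19/18) + f(-11/18) + f(-1/6) + ...].
Sum ≈ 21.77778.

21.77778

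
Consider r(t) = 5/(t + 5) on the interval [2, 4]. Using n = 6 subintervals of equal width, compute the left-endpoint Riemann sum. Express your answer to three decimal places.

1.283

Δt = (4 − 2)/6 = 1/3.
Left endpoints: 2, 7/3, 8/3, 3, 10/3, 11/3.
r(2) = 5/7, r(7/3) = 15/22, r(8/3) = 15/23, r(3) = 0.625, r(10/3) = 0.6, r(11/3) = 15/26.
Sum = Δt · [r(2) + r(7/3) + r(8/3) + ...].
Sum ≈ 1.283.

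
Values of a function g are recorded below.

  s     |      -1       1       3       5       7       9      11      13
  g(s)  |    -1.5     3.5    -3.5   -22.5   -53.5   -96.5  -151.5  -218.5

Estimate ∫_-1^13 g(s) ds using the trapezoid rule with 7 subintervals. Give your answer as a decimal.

Δs = 2.
T_7 = (2/2)·[(-1.5) + 2·3.5 + 2·(-3.5) + 2·(-22.5) + 2·(-53.5) + 2·(-96.5) + 2·(-151.5) + (-218.5)] = -868.

-868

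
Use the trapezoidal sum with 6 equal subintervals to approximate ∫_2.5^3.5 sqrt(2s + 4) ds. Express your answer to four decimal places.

Δs = (3.5 − 2.5)/6 = 1/6.
f(2.5) ≈ 3.0000, f(8/3) ≈ 3.0551, f(17/6) ≈ 3.1091, f(3) ≈ 3.1623, f(19/6) ≈ 3.2146, f(10/3) ≈ 3.2660, f(3.5) ≈ 3.3166.
T_6 = (Δs/2)·[f(s_0) + 2f(s_1) + ... + 2f(s_{5}) + f(s_6)].
Sum ≈ 3.1609.

3.1609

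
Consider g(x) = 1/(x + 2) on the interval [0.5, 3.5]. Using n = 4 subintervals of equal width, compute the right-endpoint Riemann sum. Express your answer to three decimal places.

Δx = (3.5 − 0.5)/4 = 0.75.
Right endpoints: 1.25, 2, 2.75, 3.5.
g(1.25) = 4/13, g(2) = 0.25, g(2.75) = 4/19, g(3.5) = 2/11.
Sum = Δx · [g(1.25) + g(2) + g(2.75) + g(3.5)].
Sum ≈ 0.713.

0.713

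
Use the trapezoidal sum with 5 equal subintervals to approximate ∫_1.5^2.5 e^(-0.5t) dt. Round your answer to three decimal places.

0.372

Δt = (2.5 − 1.5)/5 = 0.2.
f(1.5) ≈ 0.472, f(1.7) ≈ 0.427, f(1.9) ≈ 0.387, f(2.1) ≈ 0.350, f(2.3) ≈ 0.317, f(2.5) ≈ 0.287.
T_5 = (Δt/2)·[f(t_0) + 2f(t_1) + ... + 2f(t_{4}) + f(t_5)].
Sum ≈ 0.372.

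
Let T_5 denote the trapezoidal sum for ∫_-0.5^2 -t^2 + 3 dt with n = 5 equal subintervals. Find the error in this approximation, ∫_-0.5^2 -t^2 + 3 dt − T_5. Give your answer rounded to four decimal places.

Exact integral: ∫_-0.5^2 f(t) dt ≈ 4.791667.
T_5 = 4.6875.
Error ≈ 4.791667 − 4.6875 ≈ 0.1042.

0.1042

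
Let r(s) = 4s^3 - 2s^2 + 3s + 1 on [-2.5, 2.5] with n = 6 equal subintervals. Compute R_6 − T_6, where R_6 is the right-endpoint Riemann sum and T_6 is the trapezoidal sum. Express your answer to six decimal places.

R_6 ≈ 41.34259259.
T_6 ≈ -16.99074074.
R_6 − T_6 ≈ 58.333333.

58.333333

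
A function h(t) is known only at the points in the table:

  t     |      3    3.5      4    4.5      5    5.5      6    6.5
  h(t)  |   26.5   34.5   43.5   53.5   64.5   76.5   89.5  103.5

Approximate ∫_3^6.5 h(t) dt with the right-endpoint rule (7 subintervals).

Δt = 0.5.
Sum = 0.5·[34.5 + 43.5 + 53.5 + 64.5 + 76.5 + 89.5 + 103.5] = 232.75.

232.75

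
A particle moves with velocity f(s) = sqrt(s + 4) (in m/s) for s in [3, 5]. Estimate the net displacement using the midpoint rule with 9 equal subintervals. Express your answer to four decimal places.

5.6532

Δs = (5 − 3)/9 = 2/9.
Midpoints: 28/9, 10/3, 32/9, 34/9, 4, 38/9, 40/9, 14/3, 44/9.
f(28/9) ≈ 2.6667, f(10/3) ≈ 2.7080, f(32/9) ≈ 2.7487, f(34/9) ≈ 2.7889, f(4) ≈ 2.8284, f(38/9) ≈ 2.8674, f(40/9) ≈ 2.9059, f(14/3) ≈ 2.9439, f(44/9) ≈ 2.9814.
Sum = Δs · [f(28/9) + f(10/3) + f(32/9) + ...].
Sum ≈ 5.6532.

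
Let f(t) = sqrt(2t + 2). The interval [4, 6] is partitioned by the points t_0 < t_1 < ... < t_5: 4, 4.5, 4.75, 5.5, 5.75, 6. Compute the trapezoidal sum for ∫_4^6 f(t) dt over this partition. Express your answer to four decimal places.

6.9189

Subinterval widths: 0.5, 0.25, 0.75, 0.25, 0.25.
f(4) ≈ 3.1623, f(4.5) ≈ 3.3166, f(4.75) ≈ 3.3912, f(5.5) ≈ 3.6056, f(5.75) ≈ 3.6742, f(6) ≈ 3.7417.
On each subinterval the trapezoid contributes (Δt_i/2)·[f(t_{i-1}) + f(t_i)].
Sum ≈ 6.9189.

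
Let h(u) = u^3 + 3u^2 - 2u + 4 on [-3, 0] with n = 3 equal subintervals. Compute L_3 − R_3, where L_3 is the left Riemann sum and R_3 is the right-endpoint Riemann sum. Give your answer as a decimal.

L_3 = 30.
R_3 = 24.
L_3 − R_3 = 6.

6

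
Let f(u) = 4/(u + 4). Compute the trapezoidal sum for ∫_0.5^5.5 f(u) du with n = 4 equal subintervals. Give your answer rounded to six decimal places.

Δu = (5.5 − 0.5)/4 = 1.25.
f(0.5) = 8/9, f(1.75) = 16/23, f(3) = 4/7, f(4.25) = 16/33, f(5.5) = 8/19.
T_4 = (Δu/2)·[f(u_0) + 2f(u_1) + 2f(u_2) + 2f(u_3) + f(u_4)].
Sum ≈ 3.008625.

3.008625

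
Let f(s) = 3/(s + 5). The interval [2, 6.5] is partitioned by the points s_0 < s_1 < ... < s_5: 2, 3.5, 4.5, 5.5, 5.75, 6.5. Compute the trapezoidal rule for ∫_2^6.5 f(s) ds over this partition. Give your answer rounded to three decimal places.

1.494

Subinterval widths: 1.5, 1, 1, 0.25, 0.75.
f(2) = 3/7, f(3.5) = 6/17, f(4.5) = 6/19, f(5.5) = 2/7, f(5.75) = 12/43, f(6.5) = 6/23.
On each subinterval the trapezoid contributes (Δs_i/2)·[f(s_{i-1}) + f(s_i)].
Sum ≈ 1.494.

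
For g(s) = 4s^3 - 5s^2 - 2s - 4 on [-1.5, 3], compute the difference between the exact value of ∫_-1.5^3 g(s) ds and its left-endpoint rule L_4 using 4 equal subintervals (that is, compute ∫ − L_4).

40.5

Exact integral: ∫_-1.5^3 g(s) ds = 0.5625.
L_4 = -39.9375.
Error = 0.5625 − (-39.9375) = 40.5.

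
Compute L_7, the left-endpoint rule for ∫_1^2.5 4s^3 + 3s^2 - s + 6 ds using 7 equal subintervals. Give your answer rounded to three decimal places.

51.543

Δs = (2.5 − 1)/7 = 3/14.
Left endpoints: 1, 17/14, 10/7, 23/14, 13/7, 29/14, 16/7.
f(1) = 12, f(17/14) = 22461/1372, f(10/7) = 7668/343, f(23/14) = 41421/1372, f(13/7) = 13758/343, f(29/14) = 71829/1372, f(16/7) = 23034/343.
Sum = Δs · [f(1) + f(17/14) + f(10/7) + ...].
Sum ≈ 51.543.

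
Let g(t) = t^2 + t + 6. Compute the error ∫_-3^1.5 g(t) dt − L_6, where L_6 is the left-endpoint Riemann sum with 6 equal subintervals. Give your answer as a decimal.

Exact integral: ∫_-3^1.5 g(t) dt = 33.75.
L_6 = 35.015625.
Error = 33.75 − 35.015625 = -1.265625.

-1.265625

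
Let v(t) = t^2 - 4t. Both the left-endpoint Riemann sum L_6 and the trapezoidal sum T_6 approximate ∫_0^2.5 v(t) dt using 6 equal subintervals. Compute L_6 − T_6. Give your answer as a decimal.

L_6 ≈ -6.43808.
T_6 ≈ -7.21933.
L_6 − T_6 = 0.78125.

0.78125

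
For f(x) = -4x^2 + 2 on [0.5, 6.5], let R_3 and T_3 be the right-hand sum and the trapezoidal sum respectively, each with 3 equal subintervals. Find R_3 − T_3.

-168

R_3 = -538.
T_3 = -370.
R_3 − T_3 = -168.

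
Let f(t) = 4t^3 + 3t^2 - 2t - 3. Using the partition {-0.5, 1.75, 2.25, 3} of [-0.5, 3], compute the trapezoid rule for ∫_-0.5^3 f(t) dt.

Subinterval widths: 2.25, 0.5, 0.75.
f(-0.5) = -1.75, f(1.75) = 24.125, f(2.25) = 53.25, f(3) = 126.
On each subinterval the trapezoid contributes (Δt_i/2)·[f(t_{i-1}) + f(t_i)].
Sum = 111.734375.

111.734375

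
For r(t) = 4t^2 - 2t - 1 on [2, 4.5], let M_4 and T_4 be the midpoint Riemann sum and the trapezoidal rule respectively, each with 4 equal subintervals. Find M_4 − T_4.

-0.9765625

M_4 = 91.7578125.
T_4 = 92.734375.
M_4 − T_4 = -0.9765625.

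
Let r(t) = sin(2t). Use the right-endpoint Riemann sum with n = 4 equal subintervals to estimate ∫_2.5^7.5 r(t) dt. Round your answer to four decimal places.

1.2224

Δt = (7.5 − 2.5)/4 = 1.25.
Right endpoints: 3.75, 5, 6.25, 7.5.
r(3.75) ≈ 0.9380, r(5) ≈ -0.5440, r(6.25) ≈ -0.0663, r(7.5) ≈ 0.6503.
Sum = Δt · [r(3.75) + r(5) + r(6.25) + r(7.5)].
Sum ≈ 1.2224.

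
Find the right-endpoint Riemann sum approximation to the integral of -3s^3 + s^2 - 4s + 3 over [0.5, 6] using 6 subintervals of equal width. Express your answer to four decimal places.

Δs = (6 − 0.5)/6 = 11/12.
Right endpoints: 17/12, 7/3, 3.25, 25/6, 61/12, 6.
f(17/12) = -5293/576, f(7/3) = -39, f(3.25) = -102.421875, f(25/6) = -15359/72, f(61/12) = -74027/192, f(6) = -633.
Sum = Δs · [f(17/12) + f(7/3) + f(3.25) + ...].
Sum ≈ -1267.2805.

-1267.2805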